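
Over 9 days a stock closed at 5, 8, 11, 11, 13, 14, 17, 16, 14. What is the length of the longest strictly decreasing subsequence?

Negate each value so 'decreasing' becomes 'increasing', then run patience tails on the negated sequence:
-5 → extends → [-5]
-8 → replaces -5 → [-8]
-11 → replaces -8 → [-11]
-11 → already a tail → [-11]
-13 → replaces -11 → [-13]
-14 → replaces -13 → [-14]
-17 → replaces -14 → [-17]
-16 → extends → [-17, -16]
-14 → extends → [-17, -16, -14]
Three tails, so the longest strictly decreasing subsequence of the original has length 3.

3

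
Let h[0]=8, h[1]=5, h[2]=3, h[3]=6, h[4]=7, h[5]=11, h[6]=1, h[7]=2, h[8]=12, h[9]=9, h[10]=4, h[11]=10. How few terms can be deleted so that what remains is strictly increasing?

Fewest deletions = n − (longest strictly increasing subsequence).
Patience tails:
8 → extends → [8]
5 → replaces 8 → [5]
3 → replaces 5 → [3]
6 → extends → [3, 6]
7 → extends → [3, 6, 7]
11 → extends → [3, 6, 7, 11]
1 → replaces 3 → [1, 6, 7, 11]
2 → replaces 6 → [1, 2, 7, 11]
12 → extends → [1, 2, 7, 11, 12]
9 → replaces 11 → [1, 2, 7, 9, 12]
4 → replaces 7 → [1, 2, 4, 9, 12]
10 → replaces 12 → [1, 2, 4, 9, 10]
Longest strictly increasing subsequence has length 5, so deletions = 12 − 5 = 7.

7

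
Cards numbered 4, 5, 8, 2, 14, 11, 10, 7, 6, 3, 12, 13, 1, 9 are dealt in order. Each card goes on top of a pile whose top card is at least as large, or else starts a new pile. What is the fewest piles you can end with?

6

The minimum number of non-increasing subsequences covering a sequence equals the length of its longest strictly increasing subsequence.
LIS length is 6 (e.g. 4, 5, 8, 11, 12, 13), so 6 piles are needed.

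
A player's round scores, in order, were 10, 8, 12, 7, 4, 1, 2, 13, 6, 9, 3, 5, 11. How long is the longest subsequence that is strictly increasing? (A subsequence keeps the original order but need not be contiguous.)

5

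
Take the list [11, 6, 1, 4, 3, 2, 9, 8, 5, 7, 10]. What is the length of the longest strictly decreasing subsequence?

5

Negate each value so 'decreasing' becomes 'increasing', then run patience tails on the negated sequence:
-11 → extends → [-11]
-6 → extends → [-11, -6]
-1 → extends → [-11, -6, -1]
-4 → replaces -1 → [-11, -6, -4]
-3 → extends → [-11, -6, -4, -3]
-2 → extends → [-11, -6, -4, -3, -2]
-9 → replaces -6 → [-11, -9, -4, -3, -2]
-8 → replaces -4 → [-11, -9, -8, -3, -2]
-5 → replaces -3 → [-11, -9, -8, -5, -2]
-7 → replaces -5 → [-11, -9, -8, -7, -2]
-10 → replaces -9 → [-11, -10, -8, -7, -2]
Five tails, so the longest strictly decreasing subsequence of the original has length 5.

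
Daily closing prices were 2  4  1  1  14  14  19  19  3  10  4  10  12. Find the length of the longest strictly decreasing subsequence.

3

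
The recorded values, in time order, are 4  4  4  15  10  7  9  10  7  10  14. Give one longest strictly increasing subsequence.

Patience tails give the LIS length; then backtrack through the dp parents:
4 → extends → [4]
4 → already a tail → [4]
4 → already a tail → [4]
15 → extends → [4, 15]
10 → replaces 15 → [4, 10]
7 → replaces 10 → [4, 7]
9 → extends → [4, 7, 9]
10 → extends → [4, 7, 9, 10]
7 → already a tail → [4, 7, 9, 10]
10 → already a tail → [4, 7, 9, 10]
14 → extends → [4, 7, 9, 10, 14]
Length 5; one witness is 4, 7, 9, 10, 14.

4, 7, 9, 10, 14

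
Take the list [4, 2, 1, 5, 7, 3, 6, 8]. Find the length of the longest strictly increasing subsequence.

4

Let dp[i] be the length of the longest such subsequence ending at index i:
i:     1 2 3 4 5 6 7 8
a[i]:  4 2 1 5 7 3 6 8
dp:    1 1 1 2 3 2 3 4
Maximum dp value is 4.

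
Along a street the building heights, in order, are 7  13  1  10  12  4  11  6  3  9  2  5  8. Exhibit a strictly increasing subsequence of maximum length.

Patience tails give the LIS length; then backtrack through the dp parents:
7 → extends → [7]
13 → extends → [7, 13]
1 → replaces 7 → [1, 13]
10 → replaces 13 → [1, 10]
12 → extends → [1, 10, 12]
4 → replaces 10 → [1, 4, 12]
11 → replaces 12 → [1, 4, 11]
6 → replaces 11 → [1, 4, 6]
3 → replaces 4 → [1, 3, 6]
9 → extends → [1, 3, 6, 9]
2 → replaces 3 → [1, 2, 6, 9]
5 → replaces 6 → [1, 2, 5, 9]
8 → replaces 9 → [1, 2, 5, 8]
Length 4; one witness is 1, 4, 6, 9.

1, 4, 6, 9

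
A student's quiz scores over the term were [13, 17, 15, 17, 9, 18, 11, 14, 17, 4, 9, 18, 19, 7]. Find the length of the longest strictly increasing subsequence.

Track the smallest tail for each achievable length (strict):
13 → extends → [13]
17 → extends → [13, 17]
15 → replaces 17 → [13, 15]
17 → extends → [13, 15, 17]
9 → replaces 13 → [9, 15, 17]
18 → extends → [9, 15, 17, 18]
11 → replaces 15 → [9, 11, 17, 18]
14 → replaces 17 → [9, 11, 14, 18]
17 → replaces 18 → [9, 11, 14, 17]
4 → replaces 9 → [4, 11, 14, 17]
9 → replaces 11 → [4, 9, 14, 17]
18 → extends → [4, 9, 14, 17, 18]
19 → extends → [4, 9, 14, 17, 18, 19]
7 → replaces 9 → [4, 7, 14, 17, 18, 19]
Six tails, so the longest strictly increasing subsequence has length 6 (e.g. 9, 11, 14, 17, 18, 19).

6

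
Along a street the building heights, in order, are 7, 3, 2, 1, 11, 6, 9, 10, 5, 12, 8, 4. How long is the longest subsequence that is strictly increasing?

5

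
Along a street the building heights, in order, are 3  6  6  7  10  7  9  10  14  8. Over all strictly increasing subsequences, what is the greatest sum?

49

Let S[i] be the best sum of a strictly increasing subsequence ending at i:
i:      1  2  3  4  5  6  7  8  9 10
a[i]:   3  6  6  7 10  7  9 10 14  8
S:      3  9  9 16 26 16 25 35 49 24
Maximum is 49 (e.g. 3 + 6 + 7 + 9 + 10 + 14).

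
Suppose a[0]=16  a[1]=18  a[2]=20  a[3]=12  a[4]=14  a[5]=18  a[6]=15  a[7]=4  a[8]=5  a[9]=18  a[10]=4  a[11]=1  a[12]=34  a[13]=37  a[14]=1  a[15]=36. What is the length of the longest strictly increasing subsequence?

Let dp[i] be the length of the longest such subsequence ending at index i:
i:      0  1  2  3  4  5  6  7  8  9 10 11 12 13 14 15
a[i]:  16 18 20 12 14 18 15  4  5 18  4  1 34 37  1 36
dp:     1  2  3  1  2  3  3  1  2  4  1  1  5  6  1  6
Maximum dp value is 6.

6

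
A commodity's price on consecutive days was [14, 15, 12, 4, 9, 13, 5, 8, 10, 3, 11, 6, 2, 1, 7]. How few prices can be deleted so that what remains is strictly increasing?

10

Fewest deletions = n − (longest strictly increasing subsequence).
Patience tails:
14 → extends → [14]
15 → extends → [14, 15]
12 → replaces 14 → [12, 15]
4 → replaces 12 → [4, 15]
9 → replaces 15 → [4, 9]
13 → extends → [4, 9, 13]
5 → replaces 9 → [4, 5, 13]
8 → replaces 13 → [4, 5, 8]
10 → extends → [4, 5, 8, 10]
3 → replaces 4 → [3, 5, 8, 10]
11 → extends → [3, 5, 8, 10, 11]
6 → replaces 8 → [3, 5, 6, 10, 11]
2 → replaces 3 → [2, 5, 6, 10, 11]
1 → replaces 2 → [1, 5, 6, 10, 11]
7 → replaces 10 → [1, 5, 6, 7, 11]
Longest strictly increasing subsequence has length 5, so deletions = 15 − 5 = 10.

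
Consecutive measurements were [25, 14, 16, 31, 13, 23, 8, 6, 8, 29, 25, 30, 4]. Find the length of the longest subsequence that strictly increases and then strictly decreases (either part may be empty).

7

inc[i] = longest strictly increasing subsequence ending at i; dec[i] = longest strictly decreasing subsequence starting at i:
i:      1  2  3  4  5  6  7  8  9 10 11 12 13
a[i]:  25 14 16 31 13 23  8  6  8 29 25 30  4
inc:    1  1  2  3  1  3  1  1  2  4  4  5  1
dec:    6  5  5  5  4  4  3  2  2  3  2  2  1
Best peak at i=4 (value 31): inc=3, dec=5, length 3+5−1 = 7.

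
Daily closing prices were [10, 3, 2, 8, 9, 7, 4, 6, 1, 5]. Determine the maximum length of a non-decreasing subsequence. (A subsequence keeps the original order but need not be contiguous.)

3

Track the smallest tail for each achievable length (allowing ties):
10 → extends → [10]
3 → replaces 10 → [3]
2 → replaces 3 → [2]
8 → extends → [2, 8]
9 → extends → [2, 8, 9]
7 → replaces 8 → [2, 7, 9]
4 → replaces 7 → [2, 4, 9]
6 → replaces 9 → [2, 4, 6]
1 → replaces 2 → [1, 4, 6]
5 → replaces 6 → [1, 4, 5]
Three tails, so the longest non-decreasing subsequence has length 3 (e.g. 3, 8, 9).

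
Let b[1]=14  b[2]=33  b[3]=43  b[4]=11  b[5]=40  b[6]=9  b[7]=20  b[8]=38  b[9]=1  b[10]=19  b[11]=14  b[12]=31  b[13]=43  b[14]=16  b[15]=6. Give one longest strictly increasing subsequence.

Patience tails give the LIS length; then backtrack through the dp parents:
14 → extends → [14]
33 → extends → [14, 33]
43 → extends → [14, 33, 43]
11 → replaces 14 → [11, 33, 43]
40 → replaces 43 → [11, 33, 40]
9 → replaces 11 → [9, 33, 40]
20 → replaces 33 → [9, 20, 40]
38 → replaces 40 → [9, 20, 38]
1 → replaces 9 → [1, 20, 38]
19 → replaces 20 → [1, 19, 38]
14 → replaces 19 → [1, 14, 38]
31 → replaces 38 → [1, 14, 31]
43 → extends → [1, 14, 31, 43]
16 → replaces 31 → [1, 14, 16, 43]
6 → replaces 14 → [1, 6, 16, 43]
Length 4; one witness is 14, 33, 40, 43.

14, 33, 40, 43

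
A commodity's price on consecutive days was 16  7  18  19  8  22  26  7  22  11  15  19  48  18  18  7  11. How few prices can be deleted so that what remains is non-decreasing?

Fewest deletions = n − (longest non-decreasing subsequence).
Patience tails:
16 → extends → [16]
7 → replaces 16 → [7]
18 → extends → [7, 18]
19 → extends → [7, 18, 19]
8 → replaces 18 → [7, 8, 19]
22 → extends → [7, 8, 19, 22]
26 → extends → [7, 8, 19, 22, 26]
7 → replaces 8 → [7, 7, 19, 22, 26]
22 → replaces 26 → [7, 7, 19, 22, 22]
11 → replaces 19 → [7, 7, 11, 22, 22]
15 → replaces 22 → [7, 7, 11, 15, 22]
19 → replaces 22 → [7, 7, 11, 15, 19]
48 → extends → [7, 7, 11, 15, 19, 48]
18 → replaces 19 → [7, 7, 11, 15, 18, 48]
18 → replaces 48 → [7, 7, 11, 15, 18, 18]
7 → replaces 11 → [7, 7, 7, 15, 18, 18]
11 → replaces 15 → [7, 7, 7, 11, 18, 18]
Longest non-decreasing subsequence has length 6, so deletions = 17 − 6 = 11.

11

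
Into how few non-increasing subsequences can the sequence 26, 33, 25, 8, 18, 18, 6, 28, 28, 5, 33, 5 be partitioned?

Place each on the leftmost legal pile:
26 → new pile 1 (tops now [26])
33 → new pile 2 (tops now [26, 33])
25 → pile 1 (tops now [25, 33])
8 → pile 1 (tops now [8, 33])
18 → pile 2 (tops now [8, 18])
18 → pile 2 (tops now [8, 18])
6 → pile 1 (tops now [6, 18])
28 → new pile 3 (tops now [6, 18, 28])
28 → pile 3 (tops now [6, 18, 28])
5 → pile 1 (tops now [5, 18, 28])
33 → new pile 4 (tops now [5, 18, 28, 33])
5 → pile 1 (tops now [5, 18, 28, 33])
Four piles.

4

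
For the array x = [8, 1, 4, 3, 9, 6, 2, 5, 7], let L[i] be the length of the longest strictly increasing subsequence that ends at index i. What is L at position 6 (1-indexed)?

dp[i] = 1 + max{dp[j] : j<i, x[j]<x[i]} (or 1 if no such j):
i:     1 2 3 4 5 6 7 8 9
x[i]:  8 1 4 3 9 6 2 5 7
dp:    1 1 2 2 3 3 2 3 4
At index 6 the value is 3.

3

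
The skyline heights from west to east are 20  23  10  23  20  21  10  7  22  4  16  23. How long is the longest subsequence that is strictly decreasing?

5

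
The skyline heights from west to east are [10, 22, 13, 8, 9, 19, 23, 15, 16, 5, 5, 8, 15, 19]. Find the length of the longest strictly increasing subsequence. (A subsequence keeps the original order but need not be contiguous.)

5

Let dp[i] be the length of the longest such subsequence ending at index i:
i:      1  2  3  4  5  6  7  8  9 10 11 12 13 14
a[i]:  10 22 13  8  9 19 23 15 16  5  5  8 15 19
dp:     1  2  2  1  2  3  4  3  4  1  1  2  3  5
Maximum dp value is 5.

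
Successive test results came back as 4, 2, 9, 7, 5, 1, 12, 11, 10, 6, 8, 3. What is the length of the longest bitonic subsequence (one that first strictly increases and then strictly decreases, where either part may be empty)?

inc[i] = longest strictly increasing subsequence ending at i; dec[i] = longest strictly decreasing subsequence starting at i:
i:      1  2  3  4  5  6  7  8  9 10 11 12
a[i]:   4  2  9  7  5  1 12 11 10  6  8  3
inc:    1  1  2  2  2  1  3  3  3  3  4  2
dec:    3  2  4  3  2  1  5  4  3  2  2  1
Best peak at i=7 (value 12): inc=3, dec=5, length 3+5−1 = 7.

7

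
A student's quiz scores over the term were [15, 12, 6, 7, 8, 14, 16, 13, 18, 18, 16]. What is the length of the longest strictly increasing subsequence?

6

Track the smallest tail for each achievable length (strict):
15 → extends → [15]
12 → replaces 15 → [12]
6 → replaces 12 → [6]
7 → extends → [6, 7]
8 → extends → [6, 7, 8]
14 → extends → [6, 7, 8, 14]
16 → extends → [6, 7, 8, 14, 16]
13 → replaces 14 → [6, 7, 8, 13, 16]
18 → extends → [6, 7, 8, 13, 16, 18]
18 → already a tail → [6, 7, 8, 13, 16, 18]
16 → already a tail → [6, 7, 8, 13, 16, 18]
Six tails, so the longest strictly increasing subsequence has length 6 (e.g. 6, 7, 8, 14, 16, 18).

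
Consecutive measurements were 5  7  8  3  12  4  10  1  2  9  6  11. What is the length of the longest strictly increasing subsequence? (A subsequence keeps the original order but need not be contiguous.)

5

Track the smallest tail for each achievable length (strict):
5 → extends → [5]
7 → extends → [5, 7]
8 → extends → [5, 7, 8]
3 → replaces 5 → [3, 7, 8]
12 → extends → [3, 7, 8, 12]
4 → replaces 7 → [3, 4, 8, 12]
10 → replaces 12 → [3, 4, 8, 10]
1 → replaces 3 → [1, 4, 8, 10]
2 → replaces 4 → [1, 2, 8, 10]
9 → replaces 10 → [1, 2, 8, 9]
6 → replaces 8 → [1, 2, 6, 9]
11 → extends → [1, 2, 6, 9, 11]
Five tails, so the longest strictly increasing subsequence has length 5 (e.g. 5, 7, 8, 10, 11).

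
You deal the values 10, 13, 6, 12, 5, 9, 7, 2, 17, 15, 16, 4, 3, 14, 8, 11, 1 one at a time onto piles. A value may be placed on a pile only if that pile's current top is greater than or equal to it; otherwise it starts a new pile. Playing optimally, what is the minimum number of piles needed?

4

The minimum number of non-increasing subsequences covering a sequence equals the length of its longest strictly increasing subsequence.
LIS length is 4 (e.g. 10, 13, 15, 16), so 4 piles are needed.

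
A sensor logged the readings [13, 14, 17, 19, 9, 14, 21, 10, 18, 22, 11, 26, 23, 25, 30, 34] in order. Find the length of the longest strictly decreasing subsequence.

3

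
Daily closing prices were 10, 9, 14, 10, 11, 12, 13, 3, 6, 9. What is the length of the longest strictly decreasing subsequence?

Negate each value so 'decreasing' becomes 'increasing', then run patience tails on the negated sequence:
-10 → extends → [-10]
-9 → extends → [-10, -9]
-14 → replaces -10 → [-14, -9]
-10 → replaces -9 → [-14, -10]
-11 → replaces -10 → [-14, -11]
-12 → replaces -11 → [-14, -12]
-13 → replaces -12 → [-14, -13]
-3 → extends → [-14, -13, -3]
-6 → replaces -3 → [-14, -13, -6]
-9 → replaces -6 → [-14, -13, -9]
Three tails, so the longest strictly decreasing subsequence of the original has length 3.

3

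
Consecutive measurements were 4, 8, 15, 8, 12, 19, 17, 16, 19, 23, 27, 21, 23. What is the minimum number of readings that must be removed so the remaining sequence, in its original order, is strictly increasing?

6

Fewest deletions = n − (longest strictly increasing subsequence).
Patience tails:
4 → extends → [4]
8 → extends → [4, 8]
15 → extends → [4, 8, 15]
8 → already a tail → [4, 8, 15]
12 → replaces 15 → [4, 8, 12]
19 → extends → [4, 8, 12, 19]
17 → replaces 19 → [4, 8, 12, 17]
16 → replaces 17 → [4, 8, 12, 16]
19 → extends → [4, 8, 12, 16, 19]
23 → extends → [4, 8, 12, 16, 19, 23]
27 → extends → [4, 8, 12, 16, 19, 23, 27]
21 → replaces 23 → [4, 8, 12, 16, 19, 21, 27]
23 → replaces 27 → [4, 8, 12, 16, 19, 21, 23]
Longest strictly increasing subsequence has length 7, so deletions = 13 − 7 = 6.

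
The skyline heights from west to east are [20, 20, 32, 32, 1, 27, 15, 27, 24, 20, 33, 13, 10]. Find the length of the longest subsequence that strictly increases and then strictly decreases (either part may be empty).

inc[i] = longest strictly increasing subsequence ending at i; dec[i] = longest strictly decreasing subsequence starting at i:
i:      1  2  3  4  5  6  7  8  9 10 11 12 13
a[i]:  20 20 32 32  1 27 15 27 24 20 33 13 10
inc:    1  1  2  2  1  2  2  3  3  3  4  2  2
dec:    4  4  6  6  1  5  3  5  4  3  3  2  1
Best peak at i=3 (value 32): inc=2, dec=6, length 2+6−1 = 7.

7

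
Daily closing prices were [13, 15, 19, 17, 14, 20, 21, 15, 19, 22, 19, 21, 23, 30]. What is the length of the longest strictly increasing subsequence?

8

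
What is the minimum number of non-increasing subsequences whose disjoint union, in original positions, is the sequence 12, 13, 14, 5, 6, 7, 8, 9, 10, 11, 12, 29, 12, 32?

10

Place each on the leftmost legal pile:
12 → new pile 1 (tops now [12])
13 → new pile 2 (tops now [12, 13])
14 → new pile 3 (tops now [12, 13, 14])
5 → pile 1 (tops now [5, 13, 14])
6 → pile 2 (tops now [5, 6, 14])
7 → pile 3 (tops now [5, 6, 7])
8 → new pile 4 (tops now [5, 6, 7, 8])
9 → new pile 5 (tops now [5, 6, 7, 8, 9])
10 → new pile 6 (tops now [5, 6, 7, 8, 9, 10])
11 → new pile 7 (tops now [5, 6, 7, 8, 9, 10, 11])
12 → new pile 8 (tops now [5, 6, 7, 8, 9, 10, 11, 12])
29 → new pile 9 (tops now [5, 6, 7, 8, 9, 10, 11, 12, 29])
12 → pile 8 (tops now [5, 6, 7, 8, 9, 10, 11, 12, 29])
32 → new pile 10 (tops now [5, 6, 7, 8, 9, 10, 11, 12, 29, 32])
Ten piles.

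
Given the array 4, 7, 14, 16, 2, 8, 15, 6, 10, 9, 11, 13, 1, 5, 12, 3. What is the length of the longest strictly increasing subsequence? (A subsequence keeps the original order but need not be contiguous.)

Let dp[i] be the length of the longest such subsequence ending at index i:
i:      1  2  3  4  5  6  7  8  9 10 11 12 13 14 15 16
a[i]:   4  7 14 16  2  8 15  6 10  9 11 13  1  5 12  3
dp:     1  2  3  4  1  3  4  2  4  4  5  6  1  2  6  2
Maximum dp value is 6.

6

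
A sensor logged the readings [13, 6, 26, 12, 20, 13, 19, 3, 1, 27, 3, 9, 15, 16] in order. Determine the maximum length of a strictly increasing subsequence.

5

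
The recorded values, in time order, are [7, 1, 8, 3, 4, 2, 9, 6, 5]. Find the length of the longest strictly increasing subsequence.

4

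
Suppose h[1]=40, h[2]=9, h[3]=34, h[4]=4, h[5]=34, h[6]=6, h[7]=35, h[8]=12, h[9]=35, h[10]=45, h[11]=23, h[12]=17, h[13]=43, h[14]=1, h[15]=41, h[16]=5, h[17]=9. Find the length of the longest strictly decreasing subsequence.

5

Negate each value so 'decreasing' becomes 'increasing', then run patience tails on the negated sequence:
-40 → extends → [-40]
-9 → extends → [-40, -9]
-34 → replaces -9 → [-40, -34]
-4 → extends → [-40, -34, -4]
-34 → already a tail → [-40, -34, -4]
-6 → replaces -4 → [-40, -34, -6]
-35 → replaces -34 → [-40, -35, -6]
-12 → replaces -6 → [-40, -35, -12]
-35 → already a tail → [-40, -35, -12]
-45 → replaces -40 → [-45, -35, -12]
-23 → replaces -12 → [-45, -35, -23]
-17 → extends → [-45, -35, -23, -17]
-43 → replaces -35 → [-45, -43, -23, -17]
-1 → extends → [-45, -43, -23, -17, -1]
-41 → replaces -23 → [-45, -43, -41, -17, -1]
-5 → replaces -1 → [-45, -43, -41, -17, -5]
-9 → replaces -5 → [-45, -43, -41, -17, -9]
Five tails, so the longest strictly decreasing subsequence of the original has length 5.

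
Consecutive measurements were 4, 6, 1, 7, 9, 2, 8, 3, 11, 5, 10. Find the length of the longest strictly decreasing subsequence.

Let dp[i] be the longest strictly decreasing subsequence ending at i:
i:      1  2  3  4  5  6  7  8  9 10 11
a[i]:   4  6  1  7  9  2  8  3 11  5 10
dp:     1  1  2  1  1  2  2  3  1  3  2
Maximum is 3.

3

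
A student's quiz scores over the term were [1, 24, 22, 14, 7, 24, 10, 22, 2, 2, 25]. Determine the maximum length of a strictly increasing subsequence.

5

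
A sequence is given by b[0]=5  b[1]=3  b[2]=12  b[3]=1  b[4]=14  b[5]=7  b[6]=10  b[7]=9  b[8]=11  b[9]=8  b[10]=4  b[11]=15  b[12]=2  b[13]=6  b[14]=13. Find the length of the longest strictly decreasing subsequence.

6

Negate each value so 'decreasing' becomes 'increasing', then run patience tails on the negated sequence:
-5 → extends → [-5]
-3 → extends → [-5, -3]
-12 → replaces -5 → [-12, -3]
-1 → extends → [-12, -3, -1]
-14 → replaces -12 → [-14, -3, -1]
-7 → replaces -3 → [-14, -7, -1]
-10 → replaces -7 → [-14, -10, -1]
-9 → replaces -1 → [-14, -10, -9]
-11 → replaces -10 → [-14, -11, -9]
-8 → extends → [-14, -11, -9, -8]
-4 → extends → [-14, -11, -9, -8, -4]
-15 → replaces -14 → [-15, -11, -9, -8, -4]
-2 → extends → [-15, -11, -9, -8, -4, -2]
-6 → replaces -4 → [-15, -11, -9, -8, -6, -2]
-13 → replaces -11 → [-15, -13, -9, -8, -6, -2]
Six tails, so the longest strictly decreasing subsequence of the original has length 6.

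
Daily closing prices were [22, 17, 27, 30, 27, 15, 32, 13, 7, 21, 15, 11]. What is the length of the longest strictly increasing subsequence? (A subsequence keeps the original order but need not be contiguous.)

4

Track the smallest tail for each achievable length (strict):
22 → extends → [22]
17 → replaces 22 → [17]
27 → extends → [17, 27]
30 → extends → [17, 27, 30]
27 → already a tail → [17, 27, 30]
15 → replaces 17 → [15, 27, 30]
32 → extends → [15, 27, 30, 32]
13 → replaces 15 → [13, 27, 30, 32]
7 → replaces 13 → [7, 27, 30, 32]
21 → replaces 27 → [7, 21, 30, 32]
15 → replaces 21 → [7, 15, 30, 32]
11 → replaces 15 → [7, 11, 30, 32]
Four tails, so the longest strictly increasing subsequence has length 4 (e.g. 22, 27, 30, 32).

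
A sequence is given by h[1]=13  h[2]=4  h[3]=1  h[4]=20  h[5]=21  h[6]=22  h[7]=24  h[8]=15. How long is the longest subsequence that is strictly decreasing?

Let dp[i] be the longest strictly decreasing subsequence ending at i:
i:      1  2  3  4  5  6  7  8
h[i]:  13  4  1 20 21 22 24 15
dp:     1  2  3  1  1  1  1  2
Maximum is 3.

3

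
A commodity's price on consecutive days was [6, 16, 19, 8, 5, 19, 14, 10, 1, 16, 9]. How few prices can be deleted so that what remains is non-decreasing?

Fewest deletions = n − (longest non-decreasing subsequence).
Patience tails:
6 → extends → [6]
16 → extends → [6, 16]
19 → extends → [6, 16, 19]
8 → replaces 16 → [6, 8, 19]
5 → replaces 6 → [5, 8, 19]
19 → extends → [5, 8, 19, 19]
14 → replaces 19 → [5, 8, 14, 19]
10 → replaces 14 → [5, 8, 10, 19]
1 → replaces 5 → [1, 8, 10, 19]
16 → replaces 19 → [1, 8, 10, 16]
9 → replaces 10 → [1, 8, 9, 16]
Longest non-decreasing subsequence has length 4, so deletions = 11 − 4 = 7.

7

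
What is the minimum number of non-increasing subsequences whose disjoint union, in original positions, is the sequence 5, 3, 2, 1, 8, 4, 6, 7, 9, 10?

6

Place each on the leftmost legal pile:
5 → new pile 1 (tops now [5])
3 → pile 1 (tops now [3])
2 → pile 1 (tops now [2])
1 → pile 1 (tops now [1])
8 → new pile 2 (tops now [1, 8])
4 → pile 2 (tops now [1, 4])
6 → new pile 3 (tops now [1, 4, 6])
7 → new pile 4 (tops now [1, 4, 6, 7])
9 → new pile 5 (tops now [1, 4, 6, 7, 9])
10 → new pile 6 (tops now [1, 4, 6, 7, 9, 10])
Six piles.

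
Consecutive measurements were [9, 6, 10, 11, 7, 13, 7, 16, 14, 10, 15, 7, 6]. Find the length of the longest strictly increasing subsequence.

6

Let dp[i] be the length of the longest such subsequence ending at index i:
i:      1  2  3  4  5  6  7  8  9 10 11 12 13
a[i]:   9  6 10 11  7 13  7 16 14 10 15  7  6
dp:     1  1  2  3  2  4  2  5  5  3  6  2  1
Maximum dp value is 6.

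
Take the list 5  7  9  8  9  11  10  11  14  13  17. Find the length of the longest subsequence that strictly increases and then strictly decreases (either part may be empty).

8

inc[i] = longest strictly increasing subsequence ending at i; dec[i] = longest strictly decreasing subsequence starting at i:
i:      1  2  3  4  5  6  7  8  9 10 11
a[i]:   5  7  9  8  9 11 10 11 14 13 17
inc:    1  2  3  3  4  5  5  6  7  7  8
dec:    1  1  2  1  1  2  1  1  2  1  1
Best peak at i=9 (value 14): inc=7, dec=2, length 7+2−1 = 8.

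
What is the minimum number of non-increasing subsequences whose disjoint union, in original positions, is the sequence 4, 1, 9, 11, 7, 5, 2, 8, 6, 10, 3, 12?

5

Place each on the leftmost legal pile:
4 → new pile 1 (tops now [4])
1 → pile 1 (tops now [1])
9 → new pile 2 (tops now [1, 9])
11 → new pile 3 (tops now [1, 9, 11])
7 → pile 2 (tops now [1, 7, 11])
5 → pile 2 (tops now [1, 5, 11])
2 → pile 2 (tops now [1, 2, 11])
8 → pile 3 (tops now [1, 2, 8])
6 → pile 3 (tops now [1, 2, 6])
10 → new pile 4 (tops now [1, 2, 6, 10])
3 → pile 3 (tops now [1, 2, 3, 10])
12 → new pile 5 (tops now [1, 2, 3, 10, 12])
Five piles.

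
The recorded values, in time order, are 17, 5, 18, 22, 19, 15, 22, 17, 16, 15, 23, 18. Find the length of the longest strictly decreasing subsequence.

Negate each value so 'decreasing' becomes 'increasing', then run patience tails on the negated sequence:
-17 → extends → [-17]
-5 → extends → [-17, -5]
-18 → replaces -17 → [-18, -5]
-22 → replaces -18 → [-22, -5]
-19 → replaces -5 → [-22, -19]
-15 → extends → [-22, -19, -15]
-22 → already a tail → [-22, -19, -15]
-17 → replaces -15 → [-22, -19, -17]
-16 → extends → [-22, -19, -17, -16]
-15 → extends → [-22, -19, -17, -16, -15]
-23 → replaces -22 → [-23, -19, -17, -16, -15]
-18 → replaces -17 → [-23, -19, -18, -16, -15]
Five tails, so the longest strictly decreasing subsequence of the original has length 5.

5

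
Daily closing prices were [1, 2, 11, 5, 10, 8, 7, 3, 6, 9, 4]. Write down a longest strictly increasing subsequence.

1, 2, 5, 8, 9

Patience tails give the LIS length; then backtrack through the dp parents:
1 → extends → [1]
2 → extends → [1, 2]
11 → extends → [1, 2, 11]
5 → replaces 11 → [1, 2, 5]
10 → extends → [1, 2, 5, 10]
8 → replaces 10 → [1, 2, 5, 8]
7 → replaces 8 → [1, 2, 5, 7]
3 → replaces 5 → [1, 2, 3, 7]
6 → replaces 7 → [1, 2, 3, 6]
9 → extends → [1, 2, 3, 6, 9]
4 → replaces 6 → [1, 2, 3, 4, 9]
Length 5; one witness is 1, 2, 5, 8, 9.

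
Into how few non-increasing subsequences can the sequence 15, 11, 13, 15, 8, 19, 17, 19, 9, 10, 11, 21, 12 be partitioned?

6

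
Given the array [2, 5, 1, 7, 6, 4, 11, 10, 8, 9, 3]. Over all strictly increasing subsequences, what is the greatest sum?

Let S[i] be the best sum of a strictly increasing subsequence ending at i:
i:      1  2  3  4  5  6  7  8  9 10 11
a[i]:   2  5  1  7  6  4 11 10  8  9  3
S:      2  7  1 14 13  6 25 24 22 31  5
Maximum is 31 (e.g. 2 + 5 + 7 + 8 + 9).

31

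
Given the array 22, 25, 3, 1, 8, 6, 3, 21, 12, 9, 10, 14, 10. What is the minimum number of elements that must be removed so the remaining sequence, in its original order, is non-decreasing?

Fewest deletions = n − (longest non-decreasing subsequence).
Patience tails:
22 → extends → [22]
25 → extends → [22, 25]
3 → replaces 22 → [3, 25]
1 → replaces 3 → [1, 25]
8 → replaces 25 → [1, 8]
6 → replaces 8 → [1, 6]
3 → replaces 6 → [1, 3]
21 → extends → [1, 3, 21]
12 → replaces 21 → [1, 3, 12]
9 → replaces 12 → [1, 3, 9]
10 → extends → [1, 3, 9, 10]
14 → extends → [1, 3, 9, 10, 14]
10 → replaces 14 → [1, 3, 9, 10, 10]
Longest non-decreasing subsequence has length 5, so deletions = 13 − 5 = 8.

8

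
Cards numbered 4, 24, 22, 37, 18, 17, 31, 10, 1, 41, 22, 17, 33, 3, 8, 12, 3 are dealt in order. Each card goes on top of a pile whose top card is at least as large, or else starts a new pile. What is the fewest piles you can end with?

4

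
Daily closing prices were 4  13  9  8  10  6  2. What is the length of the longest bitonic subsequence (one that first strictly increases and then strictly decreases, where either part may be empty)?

inc[i] = longest strictly increasing subsequence ending at i; dec[i] = longest strictly decreasing subsequence starting at i:
i:      1  2  3  4  5  6  7
a[i]:   4 13  9  8 10  6  2
inc:    1  2  2  2  3  2  1
dec:    2  5  4  3  3  2  1
Best peak at i=2 (value 13): inc=2, dec=5, length 2+5−1 = 6.

6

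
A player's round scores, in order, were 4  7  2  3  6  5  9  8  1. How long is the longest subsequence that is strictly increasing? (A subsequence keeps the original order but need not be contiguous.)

4

Track the smallest tail for each achievable length (strict):
4 → extends → [4]
7 → extends → [4, 7]
2 → replaces 4 → [2, 7]
3 → replaces 7 → [2, 3]
6 → extends → [2, 3, 6]
5 → replaces 6 → [2, 3, 5]
9 → extends → [2, 3, 5, 9]
8 → replaces 9 → [2, 3, 5, 8]
1 → replaces 2 → [1, 3, 5, 8]
Four tails, so the longest strictly increasing subsequence has length 4 (e.g. 2, 3, 6, 9).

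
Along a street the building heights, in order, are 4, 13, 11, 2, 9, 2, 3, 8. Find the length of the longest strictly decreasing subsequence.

Negate each value so 'decreasing' becomes 'increasing', then run patience tails on the negated sequence:
-4 → extends → [-4]
-13 → replaces -4 → [-13]
-11 → extends → [-13, -11]
-2 → extends → [-13, -11, -2]
-9 → replaces -2 → [-13, -11, -9]
-2 → extends → [-13, -11, -9, -2]
-3 → replaces -2 → [-13, -11, -9, -3]
-8 → replaces -3 → [-13, -11, -9, -8]
Four tails, so the longest strictly decreasing subsequence of the original has length 4.

4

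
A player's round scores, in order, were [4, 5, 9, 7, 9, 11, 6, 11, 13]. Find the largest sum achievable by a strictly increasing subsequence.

49

Let S[i] be the best sum of a strictly increasing subsequence ending at i:
i:      1  2  3  4  5  6  7  8  9
a[i]:   4  5  9  7  9 11  6 11 13
S:      4  9 18 16 25 36 15 36 49
Maximum is 49 (e.g. 4 + 5 + 7 + 9 + 11 + 13).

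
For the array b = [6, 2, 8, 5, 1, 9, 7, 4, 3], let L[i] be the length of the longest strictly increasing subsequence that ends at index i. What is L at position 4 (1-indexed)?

2

dp[i] = 1 + max{dp[j] : j<i, b[j]<b[i]} (or 1 if no such j):
i:     1 2 3 4 5 6 7 8 9
b[i]:  6 2 8 5 1 9 7 4 3
dp:    1 1 2 2 1 3 3 2 2
At index 4 the value is 2.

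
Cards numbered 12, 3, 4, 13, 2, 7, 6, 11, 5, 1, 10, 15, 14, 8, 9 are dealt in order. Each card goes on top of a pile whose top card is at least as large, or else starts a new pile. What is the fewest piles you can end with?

5

Place each on the leftmost legal pile:
12 → new pile 1 (tops now [12])
3 → pile 1 (tops now [3])
4 → new pile 2 (tops now [3, 4])
13 → new pile 3 (tops now [3, 4, 13])
2 → pile 1 (tops now [2, 4, 13])
7 → pile 3 (tops now [2, 4, 7])
6 → pile 3 (tops now [2, 4, 6])
11 → new pile 4 (tops now [2, 4, 6, 11])
5 → pile 3 (tops now [2, 4, 5, 11])
1 → pile 1 (tops now [1, 4, 5, 11])
10 → pile 4 (tops now [1, 4, 5, 10])
15 → new pile 5 (tops now [1, 4, 5, 10, 15])
14 → pile 5 (tops now [1, 4, 5, 10, 14])
8 → pile 4 (tops now [1, 4, 5, 8, 14])
9 → pile 5 (tops now [1, 4, 5, 8, 9])
Five piles.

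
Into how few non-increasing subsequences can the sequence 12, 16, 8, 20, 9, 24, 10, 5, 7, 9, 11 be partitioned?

Place each on the leftmost legal pile:
12 → new pile 1 (tops now [12])
16 → new pile 2 (tops now [12, 16])
8 → pile 1 (tops now [8, 16])
20 → new pile 3 (tops now [8, 16, 20])
9 → pile 2 (tops now [8, 9, 20])
24 → new pile 4 (tops now [8, 9, 20, 24])
10 → pile 3 (tops now [8, 9, 10, 24])
5 → pile 1 (tops now [5, 9, 10, 24])
7 → pile 2 (tops now [5, 7, 10, 24])
9 → pile 3 (tops now [5, 7, 9, 24])
11 → pile 4 (tops now [5, 7, 9, 11])
Four piles.

4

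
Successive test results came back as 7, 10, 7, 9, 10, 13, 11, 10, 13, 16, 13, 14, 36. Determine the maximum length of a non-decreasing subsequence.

9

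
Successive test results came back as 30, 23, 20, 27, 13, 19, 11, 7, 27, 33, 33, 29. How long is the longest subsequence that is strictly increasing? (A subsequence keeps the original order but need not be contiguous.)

4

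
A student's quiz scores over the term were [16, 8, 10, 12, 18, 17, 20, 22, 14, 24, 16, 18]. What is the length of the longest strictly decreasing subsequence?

Let dp[i] be the longest strictly decreasing subsequence ending at i:
i:      1  2  3  4  5  6  7  8  9 10 11 12
a[i]:  16  8 10 12 18 17 20 22 14 24 16 18
dp:     1  2  2  2  1  2  1  1  3  1  3  2
Maximum is 3.

3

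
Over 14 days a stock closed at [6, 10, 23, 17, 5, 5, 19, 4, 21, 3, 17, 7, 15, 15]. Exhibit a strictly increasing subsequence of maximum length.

6, 10, 17, 19, 21

Patience tails give the LIS length; then backtrack through the dp parents:
6 → extends → [6]
10 → extends → [6, 10]
23 → extends → [6, 10, 23]
17 → replaces 23 → [6, 10, 17]
5 → replaces 6 → [5, 10, 17]
5 → already a tail → [5, 10, 17]
19 → extends → [5, 10, 17, 19]
4 → replaces 5 → [4, 10, 17, 19]
21 → extends → [4, 10, 17, 19, 21]
3 → replaces 4 → [3, 10, 17, 19, 21]
17 → already a tail → [3, 10, 17, 19, 21]
7 → replaces 10 → [3, 7, 17, 19, 21]
15 → replaces 17 → [3, 7, 15, 19, 21]
15 → already a tail → [3, 7, 15, 19, 21]
Length 5; one witness is 6, 10, 17, 19, 21.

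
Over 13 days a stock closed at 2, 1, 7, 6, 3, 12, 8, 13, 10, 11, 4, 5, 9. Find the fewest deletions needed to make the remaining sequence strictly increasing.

8

Fewest deletions = n − (longest strictly increasing subsequence).
Patience tails:
2 → extends → [2]
1 → replaces 2 → [1]
7 → extends → [1, 7]
6 → replaces 7 → [1, 6]
3 → replaces 6 → [1, 3]
12 → extends → [1, 3, 12]
8 → replaces 12 → [1, 3, 8]
13 → extends → [1, 3, 8, 13]
10 → replaces 13 → [1, 3, 8, 10]
11 → extends → [1, 3, 8, 10, 11]
4 → replaces 8 → [1, 3, 4, 10, 11]
5 → replaces 10 → [1, 3, 4, 5, 11]
9 → replaces 11 → [1, 3, 4, 5, 9]
Longest strictly increasing subsequence has length 5, so deletions = 13 − 5 = 8.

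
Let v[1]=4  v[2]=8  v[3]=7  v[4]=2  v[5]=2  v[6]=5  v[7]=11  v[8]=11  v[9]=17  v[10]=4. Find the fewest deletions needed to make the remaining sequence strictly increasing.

Fewest deletions = n − (longest strictly increasing subsequence).
i:      1  2  3  4  5  6  7  8  9 10
v[i]:   4  8  7  2  2  5 11 11 17  4
dp:     1  2  2  1  1  2  3  3  4  2
max dp = 4, so deletions = 10 − 4 = 6.

6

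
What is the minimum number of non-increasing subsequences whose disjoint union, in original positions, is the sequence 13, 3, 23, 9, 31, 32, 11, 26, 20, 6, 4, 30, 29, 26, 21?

Place each on the leftmost legal pile:
13 → new pile 1 (tops now [13])
3 → pile 1 (tops now [3])
23 → new pile 2 (tops now [3, 23])
9 → pile 2 (tops now [3, 9])
31 → new pile 3 (tops now [3, 9, 31])
32 → new pile 4 (tops now [3, 9, 31, 32])
11 → pile 3 (tops now [3, 9, 11, 32])
26 → pile 4 (tops now [3, 9, 11, 26])
20 → pile 4 (tops now [3, 9, 11, 20])
6 → pile 2 (tops now [3, 6, 11, 20])
4 → pile 2 (tops now [3, 4, 11, 20])
30 → new pile 5 (tops now [3, 4, 11, 20, 30])
29 → pile 5 (tops now [3, 4, 11, 20, 29])
26 → pile 5 (tops now [3, 4, 11, 20, 26])
21 → pile 5 (tops now [3, 4, 11, 20, 21])
Five piles.

5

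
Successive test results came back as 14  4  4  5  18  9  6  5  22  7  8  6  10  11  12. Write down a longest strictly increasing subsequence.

Patience tails give the LIS length; then backtrack through the dp parents:
14 → extends → [14]
4 → replaces 14 → [4]
4 → already a tail → [4]
5 → extends → [4, 5]
18 → extends → [4, 5, 18]
9 → replaces 18 → [4, 5, 9]
6 → replaces 9 → [4, 5, 6]
5 → already a tail → [4, 5, 6]
22 → extends → [4, 5, 6, 22]
7 → replaces 22 → [4, 5, 6, 7]
8 → extends → [4, 5, 6, 7, 8]
6 → already a tail → [4, 5, 6, 7, 8]
10 → extends → [4, 5, 6, 7, 8, 10]
11 → extends → [4, 5, 6, 7, 8, 10, 11]
12 → extends → [4, 5, 6, 7, 8, 10, 11, 12]
Length 8; one witness is 4, 5, 6, 7, 8, 10, 11, 12.

4, 5, 6, 7, 8, 10, 11, 12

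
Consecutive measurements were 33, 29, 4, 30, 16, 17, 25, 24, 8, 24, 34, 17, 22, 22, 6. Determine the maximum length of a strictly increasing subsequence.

5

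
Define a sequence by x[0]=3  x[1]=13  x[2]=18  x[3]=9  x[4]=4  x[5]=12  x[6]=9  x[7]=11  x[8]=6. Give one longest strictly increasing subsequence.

3, 4, 9, 11

Patience tails give the LIS length; then backtrack through the dp parents:
3 → extends → [3]
13 → extends → [3, 13]
18 → extends → [3, 13, 18]
9 → replaces 13 → [3, 9, 18]
4 → replaces 9 → [3, 4, 18]
12 → replaces 18 → [3, 4, 12]
9 → replaces 12 → [3, 4, 9]
11 → extends → [3, 4, 9, 11]
6 → replaces 9 → [3, 4, 6, 11]
Length 4; one witness is 3, 4, 9, 11.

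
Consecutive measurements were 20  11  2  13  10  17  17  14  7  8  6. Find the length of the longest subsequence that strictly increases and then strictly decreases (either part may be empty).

6

inc[i] = longest strictly increasing subsequence ending at i; dec[i] = longest strictly decreasing subsequence starting at i:
i:      1  2  3  4  5  6  7  8  9 10 11
a[i]:  20 11  2 13 10 17 17 14  7  8  6
inc:    1  1  1  2  2  3  3  3  2  3  2
dec:    5  4  1  4  3  4  4  3  2  2  1
Best peak at i=6 (value 17): inc=3, dec=4, length 3+4−1 = 6.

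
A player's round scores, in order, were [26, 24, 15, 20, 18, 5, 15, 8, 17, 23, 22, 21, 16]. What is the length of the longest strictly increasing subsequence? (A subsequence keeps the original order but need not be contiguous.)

4

Track the smallest tail for each achievable length (strict):
26 → extends → [26]
24 → replaces 26 → [24]
15 → replaces 24 → [15]
20 → extends → [15, 20]
18 → replaces 20 → [15, 18]
5 → replaces 15 → [5, 18]
15 → replaces 18 → [5, 15]
8 → replaces 15 → [5, 8]
17 → extends → [5, 8, 17]
23 → extends → [5, 8, 17, 23]
22 → replaces 23 → [5, 8, 17, 22]
21 → replaces 22 → [5, 8, 17, 21]
16 → replaces 17 → [5, 8, 16, 21]
Four tails, so the longest strictly increasing subsequence has length 4 (e.g. 5, 15, 17, 23).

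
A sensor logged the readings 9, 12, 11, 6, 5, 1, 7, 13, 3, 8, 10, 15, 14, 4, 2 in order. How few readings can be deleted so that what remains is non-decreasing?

10

Fewest deletions = n − (longest non-decreasing subsequence).
i:      1  2  3  4  5  6  7  8  9 10 11 12 13 14 15
a[i]:   9 12 11  6  5  1  7 13  3  8 10 15 14  4  2
dp:     1  2  2  1  1  1  2  3  2  3  4  5  5  3  2
max dp = 5, so deletions = 15 − 5 = 10.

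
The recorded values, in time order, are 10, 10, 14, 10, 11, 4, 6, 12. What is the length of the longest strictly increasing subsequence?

Let dp[i] be the length of the longest such subsequence ending at index i:
i:      1  2  3  4  5  6  7  8
a[i]:  10 10 14 10 11  4  6 12
dp:     1  1  2  1  2  1  2  3
Maximum dp value is 3.

3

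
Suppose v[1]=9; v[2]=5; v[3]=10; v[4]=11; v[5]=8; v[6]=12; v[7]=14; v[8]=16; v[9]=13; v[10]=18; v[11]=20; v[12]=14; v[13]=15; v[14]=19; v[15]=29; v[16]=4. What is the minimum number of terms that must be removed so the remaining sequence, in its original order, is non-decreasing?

7

Fewest deletions = n − (longest non-decreasing subsequence).
i:      1  2  3  4  5  6  7  8  9 10 11 12 13 14 15 16
v[i]:   9  5 10 11  8 12 14 16 13 18 20 14 15 19 29  4
dp:     1  1  2  3  2  4  5  6  5  7  8  6  7  8  9  1
max dp = 9, so deletions = 16 − 9 = 7.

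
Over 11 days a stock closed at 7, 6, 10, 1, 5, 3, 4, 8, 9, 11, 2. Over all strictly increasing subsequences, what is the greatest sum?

36

Let S[i] be the best sum of a strictly increasing subsequence ending at i:
i:      1  2  3  4  5  6  7  8  9 10 11
a[i]:   7  6 10  1  5  3  4  8  9 11  2
S:      7  6 17  1  6  4  8 16 25 36  3
Maximum is 36 (e.g. 1 + 3 + 4 + 8 + 9 + 11).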